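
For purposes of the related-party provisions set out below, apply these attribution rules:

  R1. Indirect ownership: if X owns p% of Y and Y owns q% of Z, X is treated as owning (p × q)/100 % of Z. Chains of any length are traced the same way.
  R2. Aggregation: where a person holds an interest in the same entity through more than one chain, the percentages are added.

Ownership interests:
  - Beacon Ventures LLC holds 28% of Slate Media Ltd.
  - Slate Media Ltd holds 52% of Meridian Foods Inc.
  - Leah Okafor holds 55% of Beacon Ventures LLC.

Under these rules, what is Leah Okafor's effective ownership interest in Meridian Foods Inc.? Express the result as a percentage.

8.008%

Chain via Beacon Ventures LLC → Slate Media Ltd (R1): 55% × 28% × 52% = 8.008% of Meridian Foods Inc.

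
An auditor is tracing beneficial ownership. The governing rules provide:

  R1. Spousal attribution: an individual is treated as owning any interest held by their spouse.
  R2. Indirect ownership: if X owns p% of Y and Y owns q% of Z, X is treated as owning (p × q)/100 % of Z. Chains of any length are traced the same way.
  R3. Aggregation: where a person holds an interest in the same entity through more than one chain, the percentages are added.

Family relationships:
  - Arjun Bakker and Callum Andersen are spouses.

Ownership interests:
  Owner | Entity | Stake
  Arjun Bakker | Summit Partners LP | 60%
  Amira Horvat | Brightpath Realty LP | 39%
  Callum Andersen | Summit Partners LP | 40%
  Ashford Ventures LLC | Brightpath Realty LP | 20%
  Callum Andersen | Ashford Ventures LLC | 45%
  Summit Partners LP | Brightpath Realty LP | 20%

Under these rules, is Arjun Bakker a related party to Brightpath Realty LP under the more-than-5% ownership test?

By spousal attribution (R1), Arjun Bakker is treated as also owning Callum Andersen's interest in Summit Partners LP, giving 60% + 40% = 100%.
By spousal attribution (R1), Arjun Bakker is treated as owning Callum Andersen's 45% interest in Ashford Ventures LLC.
Chain via Summit Partners LP (R2): 100% × 20% = 20% of Brightpath Realty LP.
Chain via Ashford Ventures LLC (R2): 45% × 20% = 9% of Brightpath Realty LP.
Aggregating (R3): 20% + 9% = 29%.
29% exceeds the 5% threshold, so Arjun is a related party to Brightpath Realty LP.

Yes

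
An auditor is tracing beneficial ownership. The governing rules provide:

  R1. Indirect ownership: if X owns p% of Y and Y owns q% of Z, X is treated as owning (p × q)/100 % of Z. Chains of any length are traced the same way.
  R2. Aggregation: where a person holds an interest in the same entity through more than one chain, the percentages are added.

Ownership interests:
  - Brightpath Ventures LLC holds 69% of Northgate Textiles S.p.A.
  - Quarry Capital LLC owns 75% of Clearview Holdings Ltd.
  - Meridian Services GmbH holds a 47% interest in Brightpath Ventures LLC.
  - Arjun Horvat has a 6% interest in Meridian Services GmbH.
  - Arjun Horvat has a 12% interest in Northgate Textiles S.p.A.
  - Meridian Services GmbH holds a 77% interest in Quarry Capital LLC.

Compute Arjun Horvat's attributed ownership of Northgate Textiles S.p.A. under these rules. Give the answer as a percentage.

13.9458%

Chain via Meridian Services GmbH → Brightpath Ventures LLC (R1): 6% × 47% × 69% = 1.9458% of Northgate Textiles S.p.A.
Direct interest in Northgate Textiles S.p.A: 12%.
Aggregating (R2): 1.9458% + 12% = 13.9458%.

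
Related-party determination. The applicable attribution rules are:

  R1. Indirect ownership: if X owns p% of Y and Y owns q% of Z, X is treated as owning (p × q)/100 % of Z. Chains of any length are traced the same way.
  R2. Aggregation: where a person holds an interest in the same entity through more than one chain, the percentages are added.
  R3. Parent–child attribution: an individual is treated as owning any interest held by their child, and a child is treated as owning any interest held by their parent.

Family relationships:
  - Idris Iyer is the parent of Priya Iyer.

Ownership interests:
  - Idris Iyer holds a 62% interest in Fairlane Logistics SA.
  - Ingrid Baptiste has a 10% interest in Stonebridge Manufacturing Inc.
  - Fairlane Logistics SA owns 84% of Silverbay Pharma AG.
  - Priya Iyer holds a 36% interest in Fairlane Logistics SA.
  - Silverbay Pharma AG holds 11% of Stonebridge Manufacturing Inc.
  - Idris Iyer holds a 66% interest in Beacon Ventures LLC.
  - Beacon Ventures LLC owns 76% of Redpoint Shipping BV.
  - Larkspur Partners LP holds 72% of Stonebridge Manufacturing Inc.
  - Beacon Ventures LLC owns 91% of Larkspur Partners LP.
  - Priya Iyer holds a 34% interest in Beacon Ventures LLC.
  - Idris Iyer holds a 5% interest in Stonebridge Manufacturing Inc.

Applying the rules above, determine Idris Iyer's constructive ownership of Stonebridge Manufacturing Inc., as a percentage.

79.5752%

By parent–child attribution (R3), Idris Iyer is treated as also owning Priya Iyer's interest in Fairlane Logistics SA, giving 62% + 36% = 98%.
By parent–child attribution (R3), Idris Iyer is treated as also owning Priya Iyer's interest in Beacon Ventures LLC, giving 66% + 34% = 100%.
Chain via Fairlane Logistics SA → Silverbay Pharma AG (R1): 98% × 84% × 11% = 9.0552% of Stonebridge Manufacturing Inc.
Chain via Beacon Ventures LLC → Larkspur Partners LP (R1): 100% × 91% × 72% = 65.52% of Stonebridge Manufacturing Inc.
Direct interest in Stonebridge Manufacturing Inc: 5%.
Aggregating (R2): 9.0552% + 65.52% + 5% = 79.5752%.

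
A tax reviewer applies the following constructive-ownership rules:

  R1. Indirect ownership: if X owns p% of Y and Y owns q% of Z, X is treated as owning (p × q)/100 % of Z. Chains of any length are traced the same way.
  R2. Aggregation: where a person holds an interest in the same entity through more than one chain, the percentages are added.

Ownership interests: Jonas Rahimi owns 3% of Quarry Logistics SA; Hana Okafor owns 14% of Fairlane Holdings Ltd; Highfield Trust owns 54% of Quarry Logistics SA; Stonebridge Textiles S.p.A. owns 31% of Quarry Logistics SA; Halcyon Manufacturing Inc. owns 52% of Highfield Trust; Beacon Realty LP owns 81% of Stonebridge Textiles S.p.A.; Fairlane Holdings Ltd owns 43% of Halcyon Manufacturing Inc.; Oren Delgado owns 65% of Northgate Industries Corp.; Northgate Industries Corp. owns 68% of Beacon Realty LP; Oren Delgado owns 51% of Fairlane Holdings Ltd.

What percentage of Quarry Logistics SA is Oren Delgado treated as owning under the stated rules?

17.256564%

Chain via Fairlane Holdings Ltd → Halcyon Manufacturing Inc. → Highfield Trust (R1): 51% × 43% × 52% × 54% = 6.157944% of Quarry Logistics SA.
Chain via Northgate Industries Corp. → Beacon Realty LP → Stonebridge Textiles S.p.A. (R1): 65% × 68% × 81% × 31% = 11.09862% of Quarry Logistics SA.
Aggregating (R2): 6.157944% + 11.09862% = 17.256564%.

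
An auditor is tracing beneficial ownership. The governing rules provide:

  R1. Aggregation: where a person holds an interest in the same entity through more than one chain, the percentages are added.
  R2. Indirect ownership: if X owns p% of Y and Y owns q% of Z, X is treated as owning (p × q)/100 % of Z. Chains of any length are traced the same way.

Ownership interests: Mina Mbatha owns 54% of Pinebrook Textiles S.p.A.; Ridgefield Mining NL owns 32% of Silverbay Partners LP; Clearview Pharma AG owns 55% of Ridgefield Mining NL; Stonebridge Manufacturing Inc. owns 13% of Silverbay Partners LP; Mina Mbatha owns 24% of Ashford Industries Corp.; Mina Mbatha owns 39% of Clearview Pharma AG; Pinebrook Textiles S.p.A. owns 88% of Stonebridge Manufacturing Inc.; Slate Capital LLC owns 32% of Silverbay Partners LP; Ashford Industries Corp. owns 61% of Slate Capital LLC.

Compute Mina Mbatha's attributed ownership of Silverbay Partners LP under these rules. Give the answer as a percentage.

17.7264%

Chain via Pinebrook Textiles S.p.A. → Stonebridge Manufacturing Inc. (R2): 54% × 88% × 13% = 6.1776% of Silverbay Partners LP.
Chain via Clearview Pharma AG → Ridgefield Mining NL (R2): 39% × 55% × 32% = 6.864% of Silverbay Partners LP.
Chain via Ashford Industries Corp. → Slate Capital LLC (R2): 24% × 61% × 32% = 4.6848% of Silverbay Partners LP.
Aggregating (R1): 6.1776% + 6.864% + 4.6848% = 17.7264%.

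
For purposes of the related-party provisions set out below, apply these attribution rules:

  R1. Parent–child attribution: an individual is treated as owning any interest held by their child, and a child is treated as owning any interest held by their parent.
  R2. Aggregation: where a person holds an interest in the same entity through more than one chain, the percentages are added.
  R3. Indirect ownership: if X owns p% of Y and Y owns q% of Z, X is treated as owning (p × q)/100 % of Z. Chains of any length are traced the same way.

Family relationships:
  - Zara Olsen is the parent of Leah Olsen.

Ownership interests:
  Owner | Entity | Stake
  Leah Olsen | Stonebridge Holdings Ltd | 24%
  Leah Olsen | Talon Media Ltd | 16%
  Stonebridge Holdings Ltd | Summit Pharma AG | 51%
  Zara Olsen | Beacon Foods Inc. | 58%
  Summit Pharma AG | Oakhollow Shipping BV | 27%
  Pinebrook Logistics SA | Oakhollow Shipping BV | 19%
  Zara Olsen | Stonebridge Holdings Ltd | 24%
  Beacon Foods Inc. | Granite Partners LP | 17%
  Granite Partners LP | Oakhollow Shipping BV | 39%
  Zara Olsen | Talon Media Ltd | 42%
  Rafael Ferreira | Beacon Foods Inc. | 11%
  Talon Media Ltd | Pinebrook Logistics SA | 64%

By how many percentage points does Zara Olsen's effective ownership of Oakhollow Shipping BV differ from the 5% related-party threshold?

By parent–child attribution (R1), Zara Olsen is treated as also owning Leah Olsen's interest in Stonebridge Holdings Ltd, giving 24% + 24% = 48%.
By parent–child attribution (R1), Zara Olsen is treated as also owning Leah Olsen's interest in Talon Media Ltd, giving 42% + 16% = 58%.
Chain via Stonebridge Holdings Ltd → Summit Pharma AG (R3): 48% × 51% × 27% = 6.6096% of Oakhollow Shipping BV.
Chain via Beacon Foods Inc. → Granite Partners LP (R3): 58% × 17% × 39% = 3.8454% of Oakhollow Shipping BV.
Chain via Talon Media Ltd → Pinebrook Logistics SA (R3): 58% × 64% × 19% = 7.0528% of Oakhollow Shipping BV.
Aggregating (R2): 6.6096% + 3.8454% + 7.0528% = 17.5078%.
17.5078% exceeds the 5% threshold by 12.5078 percentage points.

12.5078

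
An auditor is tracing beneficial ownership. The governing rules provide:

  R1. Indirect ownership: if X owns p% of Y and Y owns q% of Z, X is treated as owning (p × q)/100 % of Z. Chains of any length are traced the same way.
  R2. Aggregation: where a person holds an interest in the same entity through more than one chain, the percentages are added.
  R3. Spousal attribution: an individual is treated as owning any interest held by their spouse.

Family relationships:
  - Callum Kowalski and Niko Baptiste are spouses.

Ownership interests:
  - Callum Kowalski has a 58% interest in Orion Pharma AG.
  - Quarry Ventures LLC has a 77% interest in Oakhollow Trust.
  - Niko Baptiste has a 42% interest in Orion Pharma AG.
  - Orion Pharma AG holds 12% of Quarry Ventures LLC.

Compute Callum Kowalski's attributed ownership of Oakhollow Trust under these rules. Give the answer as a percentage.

9.24%

By spousal attribution (R3), Callum Kowalski is treated as also owning Niko Baptiste's interest in Orion Pharma AG, giving 58% + 42% = 100%.
Chain via Orion Pharma AG → Quarry Ventures LLC (R1): 100% × 12% × 77% = 9.24% of Oakhollow Trust.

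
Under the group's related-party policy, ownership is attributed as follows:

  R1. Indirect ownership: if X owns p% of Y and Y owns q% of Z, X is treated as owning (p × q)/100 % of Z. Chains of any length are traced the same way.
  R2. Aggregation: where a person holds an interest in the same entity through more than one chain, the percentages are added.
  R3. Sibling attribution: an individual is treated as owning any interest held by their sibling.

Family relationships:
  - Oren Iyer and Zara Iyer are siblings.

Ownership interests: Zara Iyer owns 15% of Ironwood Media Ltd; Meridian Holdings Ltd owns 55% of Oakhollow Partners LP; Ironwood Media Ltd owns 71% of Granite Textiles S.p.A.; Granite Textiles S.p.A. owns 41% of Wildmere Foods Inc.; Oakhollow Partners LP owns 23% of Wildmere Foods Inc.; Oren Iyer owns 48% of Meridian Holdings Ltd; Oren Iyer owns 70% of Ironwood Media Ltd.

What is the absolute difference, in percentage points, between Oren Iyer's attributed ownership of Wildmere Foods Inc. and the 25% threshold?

5.8155

By sibling attribution (R3), Oren Iyer is treated as also owning Zara Iyer's interest in Ironwood Media Ltd, giving 70% + 15% = 85%.
Chain via Ironwood Media Ltd → Granite Textiles S.p.A. (R1): 85% × 71% × 41% = 24.7435% of Wildmere Foods Inc.
Chain via Meridian Holdings Ltd → Oakhollow Partners LP (R1): 48% × 55% × 23% = 6.072% of Wildmere Foods Inc.
Aggregating (R2): 24.7435% + 6.072% = 30.8155%.
30.8155% exceeds the 25% threshold by 5.8155 percentage points.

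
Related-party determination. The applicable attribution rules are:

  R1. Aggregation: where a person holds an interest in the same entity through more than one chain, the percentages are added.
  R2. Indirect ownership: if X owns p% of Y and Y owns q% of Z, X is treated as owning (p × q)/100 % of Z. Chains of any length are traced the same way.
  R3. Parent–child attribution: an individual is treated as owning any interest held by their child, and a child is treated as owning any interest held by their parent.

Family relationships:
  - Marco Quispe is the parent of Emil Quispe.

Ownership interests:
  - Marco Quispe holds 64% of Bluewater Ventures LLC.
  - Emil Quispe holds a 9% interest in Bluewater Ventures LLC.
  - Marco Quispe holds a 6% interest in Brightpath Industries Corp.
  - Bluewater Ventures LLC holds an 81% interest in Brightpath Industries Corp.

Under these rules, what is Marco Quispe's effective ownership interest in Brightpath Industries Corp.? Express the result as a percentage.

65.13%

By parent–child attribution (R3), Marco Quispe is treated as also owning Emil Quispe's interest in Bluewater Ventures LLC, giving 64% + 9% = 73%.
Chain via Bluewater Ventures LLC (R2): 73% × 81% = 59.13% of Brightpath Industries Corp.
Direct interest in Brightpath Industries Corp: 6%.
Aggregating (R1): 59.13% + 6% = 65.13%.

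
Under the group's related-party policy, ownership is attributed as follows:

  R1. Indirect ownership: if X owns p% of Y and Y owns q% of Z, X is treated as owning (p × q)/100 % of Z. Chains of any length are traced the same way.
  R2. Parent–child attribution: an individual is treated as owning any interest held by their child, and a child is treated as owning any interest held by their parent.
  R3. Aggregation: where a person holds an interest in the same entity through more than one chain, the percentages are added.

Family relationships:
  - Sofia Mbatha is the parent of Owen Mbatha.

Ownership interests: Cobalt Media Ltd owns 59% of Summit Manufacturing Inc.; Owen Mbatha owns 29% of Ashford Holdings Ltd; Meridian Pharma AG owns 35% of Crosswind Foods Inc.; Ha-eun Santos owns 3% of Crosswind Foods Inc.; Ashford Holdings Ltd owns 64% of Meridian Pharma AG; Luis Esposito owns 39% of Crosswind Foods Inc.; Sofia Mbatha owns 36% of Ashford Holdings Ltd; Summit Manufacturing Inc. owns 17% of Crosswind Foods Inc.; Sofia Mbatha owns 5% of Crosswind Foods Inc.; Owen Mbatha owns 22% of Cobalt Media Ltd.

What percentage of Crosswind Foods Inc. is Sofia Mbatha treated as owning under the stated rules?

21.7666%

By parent–child attribution (R2), Sofia Mbatha is treated as also owning Owen Mbatha's interest in Ashford Holdings Ltd, giving 36% + 29% = 65%.
By parent–child attribution (R2), Sofia Mbatha is treated as owning Owen Mbatha's 22% interest in Cobalt Media Ltd.
Chain via Ashford Holdings Ltd → Meridian Pharma AG (R1): 65% × 64% × 35% = 14.56% of Crosswind Foods Inc.
Direct interest in Crosswind Foods Inc: 5%.
Chain via Cobalt Media Ltd → Summit Manufacturing Inc. (R1): 22% × 59% × 17% = 2.2066% of Crosswind Foods Inc.
Aggregating (R3): 14.56% + 5% + 2.2066% = 21.7666%.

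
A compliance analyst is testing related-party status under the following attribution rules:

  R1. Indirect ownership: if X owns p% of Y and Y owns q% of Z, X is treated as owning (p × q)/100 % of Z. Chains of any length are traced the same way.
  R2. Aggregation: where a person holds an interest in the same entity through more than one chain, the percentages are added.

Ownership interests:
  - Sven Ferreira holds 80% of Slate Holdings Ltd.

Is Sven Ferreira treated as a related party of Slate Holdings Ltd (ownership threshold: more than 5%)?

Yes

Direct interest in Slate Holdings Ltd: 80%.
80% exceeds the 5% threshold, so Sven is a related party to Slate Holdings Ltd.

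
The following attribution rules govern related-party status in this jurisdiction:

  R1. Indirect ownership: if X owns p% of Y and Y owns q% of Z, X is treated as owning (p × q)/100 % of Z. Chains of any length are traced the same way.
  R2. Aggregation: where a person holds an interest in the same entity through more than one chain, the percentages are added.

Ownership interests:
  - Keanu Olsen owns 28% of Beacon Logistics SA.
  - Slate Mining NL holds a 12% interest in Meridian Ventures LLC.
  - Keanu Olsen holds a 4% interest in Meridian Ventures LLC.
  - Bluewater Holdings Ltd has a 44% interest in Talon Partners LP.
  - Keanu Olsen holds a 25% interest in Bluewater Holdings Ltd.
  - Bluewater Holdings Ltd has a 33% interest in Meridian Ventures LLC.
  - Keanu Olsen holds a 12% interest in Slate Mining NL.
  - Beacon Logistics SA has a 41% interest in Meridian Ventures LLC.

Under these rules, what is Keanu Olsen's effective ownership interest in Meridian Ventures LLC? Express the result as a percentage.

Chain via Slate Mining NL (R1): 12% × 12% = 1.44% of Meridian Ventures LLC.
Chain via Beacon Logistics SA (R1): 28% × 41% = 11.48% of Meridian Ventures LLC.
Chain via Bluewater Holdings Ltd (R1): 25% × 33% = 8.25% of Meridian Ventures LLC.
Direct interest in Meridian Ventures LLC: 4%.
Aggregating (R2): 1.44% + 11.48% + 8.25% + 4% = 25.17%.

25.17%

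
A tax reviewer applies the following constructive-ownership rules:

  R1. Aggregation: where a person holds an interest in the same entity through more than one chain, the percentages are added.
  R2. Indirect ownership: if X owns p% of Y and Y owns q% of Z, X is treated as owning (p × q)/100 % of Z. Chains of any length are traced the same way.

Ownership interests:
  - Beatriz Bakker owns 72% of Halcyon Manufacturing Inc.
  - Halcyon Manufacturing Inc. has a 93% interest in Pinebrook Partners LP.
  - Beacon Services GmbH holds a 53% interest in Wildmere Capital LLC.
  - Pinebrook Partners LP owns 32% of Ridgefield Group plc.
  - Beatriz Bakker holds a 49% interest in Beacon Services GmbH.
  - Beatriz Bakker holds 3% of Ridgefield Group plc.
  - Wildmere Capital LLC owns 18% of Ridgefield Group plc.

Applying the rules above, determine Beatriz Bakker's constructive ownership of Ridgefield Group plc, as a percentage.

29.1018%

Chain via Beacon Services GmbH → Wildmere Capital LLC (R2): 49% × 53% × 18% = 4.6746% of Ridgefield Group plc.
Chain via Halcyon Manufacturing Inc. → Pinebrook Partners LP (R2): 72% × 93% × 32% = 21.4272% of Ridgefield Group plc.
Direct interest in Ridgefield Group plc: 3%.
Aggregating (R1): 4.6746% + 21.4272% + 3% = 29.1018%.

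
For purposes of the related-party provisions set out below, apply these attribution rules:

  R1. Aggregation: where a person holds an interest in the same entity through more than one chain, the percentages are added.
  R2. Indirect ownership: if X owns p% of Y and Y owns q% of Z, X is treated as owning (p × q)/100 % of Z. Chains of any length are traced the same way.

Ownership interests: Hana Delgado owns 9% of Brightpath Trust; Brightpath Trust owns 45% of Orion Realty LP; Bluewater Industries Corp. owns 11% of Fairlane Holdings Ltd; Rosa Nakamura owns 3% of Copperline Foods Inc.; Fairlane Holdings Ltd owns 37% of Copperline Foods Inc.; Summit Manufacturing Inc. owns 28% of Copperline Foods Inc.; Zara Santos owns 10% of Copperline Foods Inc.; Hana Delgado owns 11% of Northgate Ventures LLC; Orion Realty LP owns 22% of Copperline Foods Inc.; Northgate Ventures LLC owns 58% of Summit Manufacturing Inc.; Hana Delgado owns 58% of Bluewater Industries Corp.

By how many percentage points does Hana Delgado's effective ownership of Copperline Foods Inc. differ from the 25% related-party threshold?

19.962

Chain via Bluewater Industries Corp. → Fairlane Holdings Ltd (R2): 58% × 11% × 37% = 2.3606% of Copperline Foods Inc.
Chain via Northgate Ventures LLC → Summit Manufacturing Inc. (R2): 11% × 58% × 28% = 1.7864% of Copperline Foods Inc.
Chain via Brightpath Trust → Orion Realty LP (R2): 9% × 45% × 22% = 0.891% of Copperline Foods Inc.
Aggregating (R1): 2.3606% + 1.7864% + 0.891% = 5.038%.
5.038% falls short of the 25% threshold by 19.962 percentage points.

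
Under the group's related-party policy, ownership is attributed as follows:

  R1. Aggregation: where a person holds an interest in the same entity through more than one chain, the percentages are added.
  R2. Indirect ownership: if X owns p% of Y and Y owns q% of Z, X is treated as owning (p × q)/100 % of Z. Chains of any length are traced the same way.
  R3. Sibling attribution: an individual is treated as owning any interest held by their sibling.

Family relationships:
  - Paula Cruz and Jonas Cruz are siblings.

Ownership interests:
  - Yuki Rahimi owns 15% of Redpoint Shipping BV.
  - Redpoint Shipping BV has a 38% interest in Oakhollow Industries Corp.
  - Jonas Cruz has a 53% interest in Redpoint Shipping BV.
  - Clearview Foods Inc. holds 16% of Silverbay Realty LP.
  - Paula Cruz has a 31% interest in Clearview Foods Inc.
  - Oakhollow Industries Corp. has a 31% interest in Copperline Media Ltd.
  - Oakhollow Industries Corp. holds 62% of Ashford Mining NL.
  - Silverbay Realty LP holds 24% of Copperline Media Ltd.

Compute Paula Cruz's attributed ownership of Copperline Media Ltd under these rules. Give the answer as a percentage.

By sibling attribution (R3), Paula Cruz is treated as owning Jonas Cruz's 53% interest in Redpoint Shipping BV.
Chain via Clearview Foods Inc. → Silverbay Realty LP (R2): 31% × 16% × 24% = 1.1904% of Copperline Media Ltd.
Chain via Redpoint Shipping BV → Oakhollow Industries Corp. (R2): 53% × 38% × 31% = 6.2434% of Copperline Media Ltd.
Aggregating (R1): 1.1904% + 6.2434% = 7.4338%.

7.4338%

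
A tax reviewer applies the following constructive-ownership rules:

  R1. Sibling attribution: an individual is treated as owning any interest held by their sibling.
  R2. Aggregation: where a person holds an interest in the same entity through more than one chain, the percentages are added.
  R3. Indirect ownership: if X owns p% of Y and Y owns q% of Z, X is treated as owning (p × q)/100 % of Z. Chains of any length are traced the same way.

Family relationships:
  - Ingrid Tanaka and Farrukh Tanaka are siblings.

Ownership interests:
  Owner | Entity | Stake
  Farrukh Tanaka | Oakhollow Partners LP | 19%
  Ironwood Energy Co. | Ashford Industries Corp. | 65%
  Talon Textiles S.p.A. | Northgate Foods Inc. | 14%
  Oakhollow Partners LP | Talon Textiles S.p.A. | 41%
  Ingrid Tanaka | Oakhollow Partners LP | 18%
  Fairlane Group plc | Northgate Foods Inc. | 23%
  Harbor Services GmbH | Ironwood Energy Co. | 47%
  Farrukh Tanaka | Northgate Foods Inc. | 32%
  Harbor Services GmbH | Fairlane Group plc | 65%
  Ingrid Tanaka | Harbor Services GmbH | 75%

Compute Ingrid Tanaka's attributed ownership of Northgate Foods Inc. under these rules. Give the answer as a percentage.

45.3363%

By sibling attribution (R1), Ingrid Tanaka is treated as also owning Farrukh Tanaka's interest in Oakhollow Partners LP, giving 18% + 19% = 37%.
By sibling attribution (R1), Ingrid Tanaka is treated as owning Farrukh Tanaka's 32% interest in Northgate Foods Inc.
Chain via Oakhollow Partners LP → Talon Textiles S.p.A. (R3): 37% × 41% × 14% = 2.1238% of Northgate Foods Inc.
Chain via Harbor Services GmbH → Fairlane Group plc (R3): 75% × 65% × 23% = 11.2125% of Northgate Foods Inc.
Direct interest in Northgate Foods Inc: 32%.
Aggregating (R2): 2.1238% + 11.2125% + 32% = 45.3363%.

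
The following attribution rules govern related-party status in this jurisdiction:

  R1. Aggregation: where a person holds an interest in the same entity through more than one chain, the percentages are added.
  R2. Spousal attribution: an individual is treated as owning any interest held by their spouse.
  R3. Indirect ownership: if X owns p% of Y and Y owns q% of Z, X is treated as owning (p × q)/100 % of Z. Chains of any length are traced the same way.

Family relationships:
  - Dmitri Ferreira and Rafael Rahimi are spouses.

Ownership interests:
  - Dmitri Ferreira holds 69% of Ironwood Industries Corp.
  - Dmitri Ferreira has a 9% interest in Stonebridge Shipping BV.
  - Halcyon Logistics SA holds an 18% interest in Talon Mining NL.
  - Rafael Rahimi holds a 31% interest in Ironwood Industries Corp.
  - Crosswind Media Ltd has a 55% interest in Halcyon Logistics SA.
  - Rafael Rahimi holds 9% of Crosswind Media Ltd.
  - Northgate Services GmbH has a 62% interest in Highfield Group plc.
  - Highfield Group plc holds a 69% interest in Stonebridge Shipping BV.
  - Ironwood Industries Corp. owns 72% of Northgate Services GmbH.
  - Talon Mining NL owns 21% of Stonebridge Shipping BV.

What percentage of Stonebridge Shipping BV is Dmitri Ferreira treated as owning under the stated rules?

By spousal attribution (R2), Dmitri Ferreira is treated as also owning Rafael Rahimi's interest in Ironwood Industries Corp, giving 69% + 31% = 100%.
By spousal attribution (R2), Dmitri Ferreira is treated as owning Rafael Rahimi's 9% interest in Crosswind Media Ltd.
Chain via Ironwood Industries Corp. → Northgate Services GmbH → Highfield Group plc (R3): 100% × 72% × 62% × 69% = 30.8016% of Stonebridge Shipping BV.
Direct interest in Stonebridge Shipping BV: 9%.
Chain via Crosswind Media Ltd → Halcyon Logistics SA → Talon Mining NL (R3): 9% × 55% × 18% × 21% = 0.18711% of Stonebridge Shipping BV.
Aggregating (R1): 30.8016% + 9% + 0.18711% = 39.98871%.

39.98871%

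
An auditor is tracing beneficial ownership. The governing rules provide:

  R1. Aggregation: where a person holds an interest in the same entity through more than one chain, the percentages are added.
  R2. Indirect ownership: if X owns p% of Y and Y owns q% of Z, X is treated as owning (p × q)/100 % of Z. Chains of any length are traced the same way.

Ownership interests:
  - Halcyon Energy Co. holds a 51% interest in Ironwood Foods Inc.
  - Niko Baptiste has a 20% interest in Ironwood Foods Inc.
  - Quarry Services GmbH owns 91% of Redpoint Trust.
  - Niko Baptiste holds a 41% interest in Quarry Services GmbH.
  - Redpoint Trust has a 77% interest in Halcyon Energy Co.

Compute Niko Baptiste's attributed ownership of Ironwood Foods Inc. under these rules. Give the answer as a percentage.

34.651637%

Chain via Quarry Services GmbH → Redpoint Trust → Halcyon Energy Co. (R2): 41% × 91% × 77% × 51% = 14.651637% of Ironwood Foods Inc.
Direct interest in Ironwood Foods Inc: 20%.
Aggregating (R1): 14.651637% + 20% = 34.651637%.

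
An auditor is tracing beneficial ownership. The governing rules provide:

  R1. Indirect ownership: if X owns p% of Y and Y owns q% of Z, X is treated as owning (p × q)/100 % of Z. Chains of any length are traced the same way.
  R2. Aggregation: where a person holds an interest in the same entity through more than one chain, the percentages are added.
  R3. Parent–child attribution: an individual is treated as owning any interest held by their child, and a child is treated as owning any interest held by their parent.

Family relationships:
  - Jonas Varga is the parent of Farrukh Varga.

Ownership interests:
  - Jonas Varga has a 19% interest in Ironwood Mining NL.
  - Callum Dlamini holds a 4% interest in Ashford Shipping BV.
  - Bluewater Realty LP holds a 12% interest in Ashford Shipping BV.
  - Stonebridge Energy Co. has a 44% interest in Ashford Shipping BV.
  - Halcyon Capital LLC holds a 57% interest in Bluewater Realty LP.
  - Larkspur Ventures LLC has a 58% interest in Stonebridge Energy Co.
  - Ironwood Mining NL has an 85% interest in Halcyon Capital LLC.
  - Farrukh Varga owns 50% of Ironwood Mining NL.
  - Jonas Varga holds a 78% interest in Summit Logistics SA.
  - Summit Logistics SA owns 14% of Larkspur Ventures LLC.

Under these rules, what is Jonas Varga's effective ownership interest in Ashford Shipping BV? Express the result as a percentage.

By parent–child attribution (R3), Jonas Varga is treated as also owning Farrukh Varga's interest in Ironwood Mining NL, giving 19% + 50% = 69%.
Chain via Summit Logistics SA → Larkspur Ventures LLC → Stonebridge Energy Co. (R1): 78% × 14% × 58% × 44% = 2.786784% of Ashford Shipping BV.
Chain via Ironwood Mining NL → Halcyon Capital LLC → Bluewater Realty LP (R1): 69% × 85% × 57% × 12% = 4.01166% of Ashford Shipping BV.
Aggregating (R2): 2.786784% + 4.01166% = 6.798444%.

6.798444%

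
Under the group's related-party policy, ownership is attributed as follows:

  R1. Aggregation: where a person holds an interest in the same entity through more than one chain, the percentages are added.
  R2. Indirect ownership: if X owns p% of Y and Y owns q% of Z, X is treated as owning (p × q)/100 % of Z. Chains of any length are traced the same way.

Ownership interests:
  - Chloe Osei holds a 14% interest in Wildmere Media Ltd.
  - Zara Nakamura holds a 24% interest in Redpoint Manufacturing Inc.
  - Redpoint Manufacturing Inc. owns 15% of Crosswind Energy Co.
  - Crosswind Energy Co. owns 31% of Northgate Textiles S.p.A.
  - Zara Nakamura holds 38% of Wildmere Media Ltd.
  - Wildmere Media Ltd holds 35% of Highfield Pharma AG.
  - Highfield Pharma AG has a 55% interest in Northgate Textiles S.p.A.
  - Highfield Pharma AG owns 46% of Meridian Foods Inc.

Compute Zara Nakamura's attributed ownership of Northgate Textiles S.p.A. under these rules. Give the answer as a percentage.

Chain via Wildmere Media Ltd → Highfield Pharma AG (R2): 38% × 35% × 55% = 7.315% of Northgate Textiles S.p.A.
Chain via Redpoint Manufacturing Inc. → Crosswind Energy Co. (R2): 24% × 15% × 31% = 1.116% of Northgate Textiles S.p.A.
Aggregating (R1): 7.315% + 1.116% = 8.431%.

8.431%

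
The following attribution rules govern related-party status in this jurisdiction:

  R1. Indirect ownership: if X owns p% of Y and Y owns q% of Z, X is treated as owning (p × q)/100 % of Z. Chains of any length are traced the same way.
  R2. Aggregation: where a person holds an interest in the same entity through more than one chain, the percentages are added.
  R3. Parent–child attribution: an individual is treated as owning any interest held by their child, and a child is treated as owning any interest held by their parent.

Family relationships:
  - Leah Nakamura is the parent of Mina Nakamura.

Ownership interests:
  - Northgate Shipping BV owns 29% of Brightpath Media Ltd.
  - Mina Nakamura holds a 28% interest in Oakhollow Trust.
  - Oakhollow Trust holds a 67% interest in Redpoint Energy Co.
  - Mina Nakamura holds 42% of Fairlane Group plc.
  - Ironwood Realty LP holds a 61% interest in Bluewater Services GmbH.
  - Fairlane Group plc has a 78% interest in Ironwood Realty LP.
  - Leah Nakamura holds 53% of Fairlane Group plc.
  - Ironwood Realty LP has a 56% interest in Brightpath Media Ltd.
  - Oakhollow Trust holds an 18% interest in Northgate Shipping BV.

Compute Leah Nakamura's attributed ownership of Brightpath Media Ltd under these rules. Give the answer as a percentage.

By parent–child attribution (R3), Leah Nakamura is treated as also owning Mina Nakamura's interest in Fairlane Group plc, giving 53% + 42% = 95%.
By parent–child attribution (R3), Leah Nakamura is treated as owning Mina Nakamura's 28% interest in Oakhollow Trust.
Chain via Fairlane Group plc → Ironwood Realty LP (R1): 95% × 78% × 56% = 41.496% of Brightpath Media Ltd.
Chain via Oakhollow Trust → Northgate Shipping BV (R1): 28% × 18% × 29% = 1.4616% of Brightpath Media Ltd.
Aggregating (R2): 41.496% + 1.4616% = 42.9576%.

42.9576%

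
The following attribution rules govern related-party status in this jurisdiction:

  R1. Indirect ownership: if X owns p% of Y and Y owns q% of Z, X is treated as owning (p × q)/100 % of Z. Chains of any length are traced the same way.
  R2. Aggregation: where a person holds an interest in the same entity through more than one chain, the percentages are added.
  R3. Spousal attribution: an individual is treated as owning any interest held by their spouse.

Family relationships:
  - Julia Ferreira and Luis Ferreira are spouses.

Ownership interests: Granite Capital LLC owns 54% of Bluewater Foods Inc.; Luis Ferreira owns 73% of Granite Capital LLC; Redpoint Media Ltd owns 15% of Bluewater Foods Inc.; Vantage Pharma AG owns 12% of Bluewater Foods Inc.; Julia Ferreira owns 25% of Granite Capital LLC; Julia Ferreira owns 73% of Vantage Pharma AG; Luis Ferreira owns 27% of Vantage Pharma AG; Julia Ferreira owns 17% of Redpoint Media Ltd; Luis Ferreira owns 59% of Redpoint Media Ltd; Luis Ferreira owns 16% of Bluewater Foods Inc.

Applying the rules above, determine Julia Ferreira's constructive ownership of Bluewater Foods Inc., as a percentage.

By spousal attribution (R3), Julia Ferreira is treated as also owning Luis Ferreira's interest in Redpoint Media Ltd, giving 17% + 59% = 76%.
By spousal attribution (R3), Julia Ferreira is treated as also owning Luis Ferreira's interest in Granite Capital LLC, giving 25% + 73% = 98%.
By spousal attribution (R3), Julia Ferreira is treated as also owning Luis Ferreira's interest in Vantage Pharma AG, giving 73% + 27% = 100%.
By spousal attribution (R3), Julia Ferreira is treated as owning Luis Ferreira's 16% interest in Bluewater Foods Inc.
Chain via Redpoint Media Ltd (R1): 76% × 15% = 11.4% of Bluewater Foods Inc.
Chain via Granite Capital LLC (R1): 98% × 54% = 52.92% of Bluewater Foods Inc.
Chain via Vantage Pharma AG (R1): 100% × 12% = 12% of Bluewater Foods Inc.
Direct interest in Bluewater Foods Inc: 16%.
Aggregating (R2): 11.4% + 52.92% + 12% + 16% = 92.32%.

92.32%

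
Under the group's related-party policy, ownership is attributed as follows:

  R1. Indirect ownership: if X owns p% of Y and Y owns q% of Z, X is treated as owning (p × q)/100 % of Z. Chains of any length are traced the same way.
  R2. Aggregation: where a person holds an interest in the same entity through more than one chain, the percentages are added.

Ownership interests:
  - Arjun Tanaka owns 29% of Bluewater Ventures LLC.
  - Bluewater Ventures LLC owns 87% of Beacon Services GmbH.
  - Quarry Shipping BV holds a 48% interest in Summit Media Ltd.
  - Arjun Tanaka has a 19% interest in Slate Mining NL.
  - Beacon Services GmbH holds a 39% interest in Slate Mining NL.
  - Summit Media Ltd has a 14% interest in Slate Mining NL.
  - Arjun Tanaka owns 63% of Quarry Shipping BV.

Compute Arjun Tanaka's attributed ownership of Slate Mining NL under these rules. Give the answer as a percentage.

Chain via Quarry Shipping BV → Summit Media Ltd (R1): 63% × 48% × 14% = 4.2336% of Slate Mining NL.
Chain via Bluewater Ventures LLC → Beacon Services GmbH (R1): 29% × 87% × 39% = 9.8397% of Slate Mining NL.
Direct interest in Slate Mining NL: 19%.
Aggregating (R2): 4.2336% + 9.8397% + 19% = 33.0733%.

33.0733%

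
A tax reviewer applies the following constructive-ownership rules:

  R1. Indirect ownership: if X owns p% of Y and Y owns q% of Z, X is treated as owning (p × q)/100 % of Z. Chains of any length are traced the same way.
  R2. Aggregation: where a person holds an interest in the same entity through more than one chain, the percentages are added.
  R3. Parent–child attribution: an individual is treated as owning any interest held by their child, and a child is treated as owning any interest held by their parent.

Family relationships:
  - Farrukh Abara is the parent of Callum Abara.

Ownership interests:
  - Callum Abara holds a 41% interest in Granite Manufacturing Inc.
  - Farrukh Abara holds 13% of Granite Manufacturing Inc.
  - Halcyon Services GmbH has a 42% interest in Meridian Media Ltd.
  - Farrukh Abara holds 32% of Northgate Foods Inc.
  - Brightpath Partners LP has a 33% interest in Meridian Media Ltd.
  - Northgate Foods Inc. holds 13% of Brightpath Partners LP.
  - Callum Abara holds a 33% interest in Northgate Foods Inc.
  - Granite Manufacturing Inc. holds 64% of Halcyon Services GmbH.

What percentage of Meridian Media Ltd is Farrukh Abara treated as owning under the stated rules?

By parent–child attribution (R3), Farrukh Abara is treated as also owning Callum Abara's interest in Granite Manufacturing Inc, giving 13% + 41% = 54%.
By parent–child attribution (R3), Farrukh Abara is treated as also owning Callum Abara's interest in Northgate Foods Inc, giving 32% + 33% = 65%.
Chain via Granite Manufacturing Inc. → Halcyon Services GmbH (R1): 54% × 64% × 42% = 14.5152% of Meridian Media Ltd.
Chain via Northgate Foods Inc. → Brightpath Partners LP (R1): 65% × 13% × 33% = 2.7885% of Meridian Media Ltd.
Aggregating (R2): 14.5152% + 2.7885% = 17.3037%.

17.3037%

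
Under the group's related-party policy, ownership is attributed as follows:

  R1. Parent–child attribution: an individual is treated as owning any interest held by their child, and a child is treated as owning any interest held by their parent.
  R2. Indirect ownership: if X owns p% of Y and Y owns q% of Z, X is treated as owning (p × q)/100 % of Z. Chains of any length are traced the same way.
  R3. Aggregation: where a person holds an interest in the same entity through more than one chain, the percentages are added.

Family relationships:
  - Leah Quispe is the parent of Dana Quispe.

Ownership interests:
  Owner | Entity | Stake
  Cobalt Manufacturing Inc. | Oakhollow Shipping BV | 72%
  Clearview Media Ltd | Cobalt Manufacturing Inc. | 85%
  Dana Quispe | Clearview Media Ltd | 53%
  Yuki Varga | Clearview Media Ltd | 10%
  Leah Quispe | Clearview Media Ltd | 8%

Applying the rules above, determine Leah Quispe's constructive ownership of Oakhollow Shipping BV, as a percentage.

By parent–child attribution (R1), Leah Quispe is treated as also owning Dana Quispe's interest in Clearview Media Ltd, giving 8% + 53% = 61%.
Chain via Clearview Media Ltd → Cobalt Manufacturing Inc. (R2): 61% × 85% × 72% = 37.332% of Oakhollow Shipping BV.

37.332%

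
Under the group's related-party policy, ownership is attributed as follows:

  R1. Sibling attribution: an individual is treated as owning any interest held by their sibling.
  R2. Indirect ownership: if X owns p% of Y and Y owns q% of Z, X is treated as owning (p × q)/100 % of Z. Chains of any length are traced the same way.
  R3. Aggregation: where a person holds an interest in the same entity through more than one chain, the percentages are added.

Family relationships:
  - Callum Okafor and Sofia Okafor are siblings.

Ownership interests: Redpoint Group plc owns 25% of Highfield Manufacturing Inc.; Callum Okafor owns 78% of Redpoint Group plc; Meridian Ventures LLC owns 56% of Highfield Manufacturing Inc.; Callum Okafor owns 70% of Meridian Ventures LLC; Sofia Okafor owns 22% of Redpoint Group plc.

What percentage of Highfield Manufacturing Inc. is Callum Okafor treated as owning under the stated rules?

By sibling attribution (R1), Callum Okafor is treated as also owning Sofia Okafor's interest in Redpoint Group plc, giving 78% + 22% = 100%.
Chain via Meridian Ventures LLC (R2): 70% × 56% = 39.2% of Highfield Manufacturing Inc.
Chain via Redpoint Group plc (R2): 100% × 25% = 25% of Highfield Manufacturing Inc.
Aggregating (R3): 39.2% + 25% = 64.2%.

64.2%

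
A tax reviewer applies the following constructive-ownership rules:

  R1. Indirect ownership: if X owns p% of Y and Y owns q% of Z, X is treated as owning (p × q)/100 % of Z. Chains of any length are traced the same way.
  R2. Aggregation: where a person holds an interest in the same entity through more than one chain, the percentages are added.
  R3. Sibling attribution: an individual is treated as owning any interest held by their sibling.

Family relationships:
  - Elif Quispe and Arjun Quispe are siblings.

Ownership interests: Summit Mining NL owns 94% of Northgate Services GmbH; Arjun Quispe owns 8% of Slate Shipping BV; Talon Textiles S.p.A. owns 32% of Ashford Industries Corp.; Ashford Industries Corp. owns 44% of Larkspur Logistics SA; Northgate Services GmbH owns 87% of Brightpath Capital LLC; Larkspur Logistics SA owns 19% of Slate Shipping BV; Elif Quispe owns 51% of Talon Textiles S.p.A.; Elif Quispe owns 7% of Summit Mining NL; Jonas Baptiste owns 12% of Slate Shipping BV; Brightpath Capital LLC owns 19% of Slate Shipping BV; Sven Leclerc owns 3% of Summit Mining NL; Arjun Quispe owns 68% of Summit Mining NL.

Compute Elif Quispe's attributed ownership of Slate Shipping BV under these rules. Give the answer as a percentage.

By sibling attribution (R3), Elif Quispe is treated as also owning Arjun Quispe's interest in Summit Mining NL, giving 7% + 68% = 75%.
By sibling attribution (R3), Elif Quispe is treated as owning Arjun Quispe's 8% interest in Slate Shipping BV.
Chain via Talon Textiles S.p.A. → Ashford Industries Corp. → Larkspur Logistics SA (R1): 51% × 32% × 44% × 19% = 1.364352% of Slate Shipping BV.
Chain via Summit Mining NL → Northgate Services GmbH → Brightpath Capital LLC (R1): 75% × 94% × 87% × 19% = 11.65365% of Slate Shipping BV.
Direct interest in Slate Shipping BV: 8%.
Aggregating (R2): 1.364352% + 11.65365% + 8% = 21.018002%.

21.018002%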